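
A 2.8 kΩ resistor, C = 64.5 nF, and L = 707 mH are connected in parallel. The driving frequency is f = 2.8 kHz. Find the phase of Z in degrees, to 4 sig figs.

ω = 2πf = 17590 rad/s
X_L = ωL = 12440 Ω
X_C = 1/(ωC) = 881.3 Ω
Parallel: admittances add. Y = 1/R + 1/(jωL) + jωC
Y = (0.0003571 + j0.001054) S
|Y| = 0.001113 S → |Z| = 1/|Y| = 898.3 Ω, ∠Z = −∠Y = -71.29°

-71.29°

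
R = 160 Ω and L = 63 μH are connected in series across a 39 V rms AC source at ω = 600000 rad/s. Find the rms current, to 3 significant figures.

237 mA

X_L = ωL = 37.8 Ω
Z = 160 + j37.8 Ω
|Z| = √(160² + 37.8²) = 164 Ω
I = V/|Z| = 39/164 = 237 mA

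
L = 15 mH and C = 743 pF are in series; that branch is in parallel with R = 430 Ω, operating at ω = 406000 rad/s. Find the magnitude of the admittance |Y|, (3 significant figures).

X_L = ωL = 6090 Ω
X_C = 1/(ωC) = 3320 Ω
Branch 1: Z₁ = R = 430 Ω
Branch 2 (series LC): Z₂ = j(X_L − X_C) = j2770 Ω
Parallel: Z = Z₁Z₂/(Z₁+Z₂), |Z| = 425 Ω, ∠Z = 8.81°
|Y| = 1/|Z| = 2.35 mS

2.35 mS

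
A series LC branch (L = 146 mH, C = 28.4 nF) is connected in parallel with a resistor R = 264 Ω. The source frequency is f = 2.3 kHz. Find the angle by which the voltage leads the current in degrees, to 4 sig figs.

ω = 2πf = 14450 rad/s
X_L = ωL = 2110 Ω
X_C = 1/(ωC) = 2437 Ω
Branch 1: Z₁ = R = 264.0 Ω
Branch 2 (series LC): Z₂ = j(X_L − X_C) = −j326.6 Ω
Parallel: Z = Z₁Z₂/(Z₁+Z₂), |Z| = 205.3 Ω, ∠Z = -38.95°

-38.95°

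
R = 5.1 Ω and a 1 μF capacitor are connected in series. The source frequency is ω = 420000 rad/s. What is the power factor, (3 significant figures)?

X_C = 1/(ωC) = 2.38 Ω
Z = 5.10 − j2.38 Ω
|Z| = √(5.10² + 2.38²) = 5.63 Ω
∠Z = arctan(-2.38/5.10) = -25.0°
cos φ = cos(-25.0°) = 0.906

0.906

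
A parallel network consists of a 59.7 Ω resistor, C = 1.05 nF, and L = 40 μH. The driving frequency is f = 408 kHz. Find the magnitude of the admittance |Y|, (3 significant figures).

18.2 mS

ω = 2πf = 2.564e+06 rad/s
X_L = ωL = 103 Ω
X_C = 1/(ωC) = 372 Ω
Parallel: admittances add. Y = 1/R + 1/(jωL) + jωC
Y = (0.0168 − j0.00706) S
|Y| = 0.0182 S → |Z| = 1/|Y| = 55.0 Ω, ∠Z = −∠Y = 22.9°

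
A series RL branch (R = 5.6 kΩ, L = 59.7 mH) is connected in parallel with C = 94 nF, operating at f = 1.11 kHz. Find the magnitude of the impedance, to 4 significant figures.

ω = 2πf = 6974 rad/s
X_L = ωL = 416.4 Ω
X_C = 1/(ωC) = 1525 Ω
Branch 1 (R+jX_L): Z₁ = 5600 + j416.4 Ω, |Z₁| = 5615 Ω
Branch 2 (−jX_C): Z₂ = −j1525 Ω
Parallel: Z = Z₁Z₂/(Z₁+Z₂), |Z| = 1500 Ω, ∠Z = -74.55°

1500 Ω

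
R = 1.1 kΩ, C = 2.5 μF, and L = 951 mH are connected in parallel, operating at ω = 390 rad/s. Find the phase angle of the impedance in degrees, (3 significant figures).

X_L = ωL = 371 Ω
X_C = 1/(ωC) = 1030 Ω
Parallel: admittances add. Y = 1/R + 1/(jωL) + jωC
Y = (0.000909 − j0.00172) S
|Y| = 0.00195 S → |Z| = 1/|Y| = 514 Ω, ∠Z = −∠Y = 62.2°

62.2°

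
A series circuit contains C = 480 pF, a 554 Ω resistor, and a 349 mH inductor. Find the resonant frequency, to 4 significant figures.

12.30 kHz

ω₀ = 1/√(LC) = 1/√(0.349 × 4.8e-10) = 77260 rad/s
f₀ = ω₀/(2π) = 12.30 kHz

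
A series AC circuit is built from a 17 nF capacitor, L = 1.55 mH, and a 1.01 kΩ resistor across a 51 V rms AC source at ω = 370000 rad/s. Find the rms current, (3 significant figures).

46.7 mA

X_L = ωL = 574 Ω
X_C = 1/(ωC) = 159 Ω
Net reactance X = X_L − X_C = 415 Ω
Z = 1010 + j415 Ω
|Z| = √(1010² + 415²) = 1090 Ω
I = V/|Z| = 51/1090 = 46.7 mA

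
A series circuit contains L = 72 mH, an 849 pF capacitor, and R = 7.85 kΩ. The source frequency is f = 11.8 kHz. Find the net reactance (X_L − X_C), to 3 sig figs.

ω = 2πf = 74140 rad/s
X_L = ωL = 5340 Ω
X_C = 1/(ωC) = 15900 Ω
X = 5340 − 15900 = -10500 Ω

-10500 Ω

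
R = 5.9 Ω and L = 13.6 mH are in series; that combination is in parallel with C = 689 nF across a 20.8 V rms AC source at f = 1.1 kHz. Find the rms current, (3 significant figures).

122 mA

ω = 2πf = 6912 rad/s
X_L = ωL = 94.0 Ω
X_C = 1/(ωC) = 210 Ω
Branch 1 (R+jX_L): Z₁ = 5.90 + j94.0 Ω, |Z₁| = 94.2 Ω
Branch 2 (−jX_C): Z₂ = −j210 Ω
Parallel: Z = Z₁Z₂/(Z₁+Z₂), |Z| = 170 Ω, ∠Z = 83.5°
I = V/|Z| = 20.8/170 = 122 mA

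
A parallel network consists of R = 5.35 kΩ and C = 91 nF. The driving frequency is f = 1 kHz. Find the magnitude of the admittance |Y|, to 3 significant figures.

602 μS

ω = 2πf = 6283 rad/s
X_C = 1/(ωC) = 1750 Ω
Parallel: admittances add. Y = 1/R + jωC
Y = (0.000187 + j0.000572) S
|Y| = 0.000602 S → |Z| = 1/|Y| = 1660 Ω, ∠Z = −∠Y = -71.9°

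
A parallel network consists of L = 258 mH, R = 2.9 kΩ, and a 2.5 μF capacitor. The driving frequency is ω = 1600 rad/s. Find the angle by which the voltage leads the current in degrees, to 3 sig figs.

-77.7°

X_L = ωL = 413 Ω
X_C = 1/(ωC) = 250 Ω
Parallel: admittances add. Y = 1/R + 1/(jωL) + jωC
Y = (0.000345 + j0.00158) S
|Y| = 0.00161 S → |Z| = 1/|Y| = 619 Ω, ∠Z = −∠Y = -77.7°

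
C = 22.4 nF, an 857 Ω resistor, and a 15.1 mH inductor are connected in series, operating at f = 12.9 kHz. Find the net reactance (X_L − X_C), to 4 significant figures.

673.1 Ω

ω = 2πf = 81050 rad/s
X_L = ωL = 1224 Ω
X_C = 1/(ωC) = 550.8 Ω
X = 1224 − 550.8 = 673.1 Ω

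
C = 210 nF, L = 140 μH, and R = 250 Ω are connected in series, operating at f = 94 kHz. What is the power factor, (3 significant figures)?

ω = 2πf = 590600 rad/s
X_L = ωL = 82.7 Ω
X_C = 1/(ωC) = 8.06 Ω
Net reactance X = X_L − X_C = 74.6 Ω
Z = 250 + j74.6 Ω
|Z| = √(250² + 74.6²) = 261 Ω
∠Z = arctan(74.6/250) = 16.6°
cos φ = cos(16.6°) = 0.958

0.958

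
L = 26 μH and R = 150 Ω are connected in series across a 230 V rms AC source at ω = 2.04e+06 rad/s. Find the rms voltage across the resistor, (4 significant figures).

216.8 V

X_L = ωL = 53.04 Ω
Z = 150.0 + j53.04 Ω
|Z| = √(150.0² + 53.04²) = 159.1 Ω
I = V/|Z| = 1.446 A
V_R = I·|Z_R| = 1.446 × 150.0 = 216.8 V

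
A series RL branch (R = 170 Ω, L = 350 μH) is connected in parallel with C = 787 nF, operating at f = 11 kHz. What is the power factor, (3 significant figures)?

0.107

ω = 2πf = 69120 rad/s
X_L = ωL = 24.2 Ω
X_C = 1/(ωC) = 18.4 Ω
Branch 1 (R+jX_L): Z₁ = 170 + j24.2 Ω, |Z₁| = 172 Ω
Branch 2 (−jX_C): Z₂ = −j18.4 Ω
Parallel: Z = Z₁Z₂/(Z₁+Z₂), |Z| = 18.6 Ω, ∠Z = -83.9°
cos φ = cos(-83.9°) = 0.107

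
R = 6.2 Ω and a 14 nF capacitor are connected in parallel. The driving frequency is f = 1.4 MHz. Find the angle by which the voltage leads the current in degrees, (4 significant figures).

ω = 2πf = 8.796e+06 rad/s
X_C = 1/(ωC) = 8.120 Ω
Parallel: admittances add. Y = 1/R + jωC
Y = (0.1613 + j0.1232) S
|Y| = 0.2029 S → |Z| = 1/|Y| = 4.928 Ω, ∠Z = −∠Y = -37.36°

-37.36°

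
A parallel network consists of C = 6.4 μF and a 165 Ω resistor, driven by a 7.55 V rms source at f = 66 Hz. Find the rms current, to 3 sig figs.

50.0 mA

ω = 2πf = 414.7 rad/s
X_C = 1/(ωC) = 377 Ω
Parallel: admittances add. Y = 1/R + jωC
Y = (0.00606 + j0.00265) S
|Y| = 0.00662 S → |Z| = 1/|Y| = 151 Ω, ∠Z = −∠Y = -23.6°
I = V/|Z| = 7.55/151 = 50.0 mA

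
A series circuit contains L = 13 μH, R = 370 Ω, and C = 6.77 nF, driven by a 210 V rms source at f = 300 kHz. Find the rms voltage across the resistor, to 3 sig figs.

ω = 2πf = 1.885e+06 rad/s
X_L = ωL = 24.5 Ω
X_C = 1/(ωC) = 78.4 Ω
Net reactance X = X_L − X_C = -53.9 Ω
Z = 370 − j53.9 Ω
|Z| = √(370² + 53.9²) = 374 Ω
I = V/|Z| = 562 mA
V_R = I·|Z_R| = 0.562 × 370 = 208 V

208 V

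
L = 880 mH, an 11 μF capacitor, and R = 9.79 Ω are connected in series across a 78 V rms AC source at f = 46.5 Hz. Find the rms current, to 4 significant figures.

1.420 A

ω = 2πf = 292.2 rad/s
X_L = ωL = 257.1 Ω
X_C = 1/(ωC) = 311.2 Ω
Net reactance X = X_L − X_C = -54.05 Ω
Z = 9.790 − j54.05 Ω
|Z| = √(9.790² + 54.05²) = 54.92 Ω
I = V/|Z| = 78/54.92 = 1.420 A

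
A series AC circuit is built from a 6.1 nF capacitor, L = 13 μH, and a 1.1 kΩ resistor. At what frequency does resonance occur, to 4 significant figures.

ω₀ = 1/√(LC) = 1/√(1.3e-05 × 6.1e-09) = 3.551e+06 rad/s
f₀ = ω₀/(2π) = 565.2 kHz

565.2 kHz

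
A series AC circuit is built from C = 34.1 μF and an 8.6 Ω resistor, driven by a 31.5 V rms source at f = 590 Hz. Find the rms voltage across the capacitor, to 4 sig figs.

ω = 2πf = 3707 rad/s
X_C = 1/(ωC) = 7.911 Ω
Z = 8.600 − j7.911 Ω
|Z| = √(8.600² + 7.911²) = 11.68 Ω
I = V/|Z| = 2.696 A
V_C = I·|Z_C| = 2.696 × 7.911 = 21.33 V

21.33 V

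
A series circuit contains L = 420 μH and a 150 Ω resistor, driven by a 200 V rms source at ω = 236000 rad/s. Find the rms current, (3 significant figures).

1.11 A

X_L = ωL = 99.1 Ω
Z = 150 + j99.1 Ω
|Z| = √(150² + 99.1²) = 180 Ω
I = V/|Z| = 200/180 = 1.11 A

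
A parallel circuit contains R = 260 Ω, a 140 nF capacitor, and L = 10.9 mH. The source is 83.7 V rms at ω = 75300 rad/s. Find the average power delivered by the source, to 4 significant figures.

26.94 W

X_L = ωL = 820.8 Ω
X_C = 1/(ωC) = 94.86 Ω
Parallel: admittances add. Y = 1/R + 1/(jωL) + jωC
Y = (0.003846 + j0.009324) S
|Y| = 0.01009 S → |Z| = 1/|Y| = 99.15 Ω, ∠Z = −∠Y = -67.58°
I = V/|Z| = 844.2 mA
P = VI cos φ = 83.7 × 0.8442 × cos(-67.58°) = 26.94 W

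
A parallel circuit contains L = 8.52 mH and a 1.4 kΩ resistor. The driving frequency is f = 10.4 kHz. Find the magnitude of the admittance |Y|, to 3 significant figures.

ω = 2πf = 65350 rad/s
X_L = ωL = 557 Ω
Parallel: admittances add. Y = 1/R + 1/(jωL)
Y = (0.000714 − j0.00180) S
|Y| = 0.00193 S → |Z| = 1/|Y| = 517 Ω, ∠Z = −∠Y = 68.3°

1.93 mS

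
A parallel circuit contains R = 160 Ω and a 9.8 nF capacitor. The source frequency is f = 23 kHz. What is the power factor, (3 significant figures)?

ω = 2πf = 144500 rad/s
X_C = 1/(ωC) = 706 Ω
Parallel: admittances add. Y = 1/R + jωC
Y = (0.00625 + j0.00142) S
|Y| = 0.00641 S → |Z| = 1/|Y| = 156 Ω, ∠Z = −∠Y = -12.8°
cos φ = cos(-12.8°) = 0.975

0.975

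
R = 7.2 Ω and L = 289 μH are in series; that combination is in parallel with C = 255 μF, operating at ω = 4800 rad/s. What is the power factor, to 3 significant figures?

0.111

X_L = ωL = 1.39 Ω
X_C = 1/(ωC) = 0.817 Ω
Branch 1 (R+jX_L): Z₁ = 7.20 + j1.39 Ω, |Z₁| = 7.33 Ω
Branch 2 (−jX_C): Z₂ = −j0.817 Ω
Parallel: Z = Z₁Z₂/(Z₁+Z₂), |Z| = 0.829 Ω, ∠Z = -83.6°
cos φ = cos(-83.6°) = 0.111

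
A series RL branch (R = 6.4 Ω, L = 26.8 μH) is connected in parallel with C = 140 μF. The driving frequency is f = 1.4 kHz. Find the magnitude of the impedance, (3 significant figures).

0.809 Ω

ω = 2πf = 8796 rad/s
X_L = ωL = 0.236 Ω
X_C = 1/(ωC) = 0.812 Ω
Branch 1 (R+jX_L): Z₁ = 6.40 + j0.236 Ω, |Z₁| = 6.40 Ω
Branch 2 (−jX_C): Z₂ = −j0.812 Ω
Parallel: Z = Z₁Z₂/(Z₁+Z₂), |Z| = 0.809 Ω, ∠Z = -82.7°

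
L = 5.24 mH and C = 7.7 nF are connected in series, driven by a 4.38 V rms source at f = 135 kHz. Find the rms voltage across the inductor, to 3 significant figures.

4.54 V

ω = 2πf = 848200 rad/s
X_L = ωL = 4440 Ω
X_C = 1/(ωC) = 153 Ω
Net reactance X = X_L − X_C = 4290 Ω
Z = j4290 Ω
|Z| = √(0² + 4290²) = 4290 Ω
I = V/|Z| = 1.02 mA
V_L = I·|Z_L| = 0.00102 × 4440 = 4.54 V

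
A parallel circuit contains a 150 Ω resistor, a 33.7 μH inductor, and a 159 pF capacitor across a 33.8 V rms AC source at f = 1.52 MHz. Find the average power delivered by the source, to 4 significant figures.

7.616 W

ω = 2πf = 9.55e+06 rad/s
X_L = ωL = 321.8 Ω
X_C = 1/(ωC) = 658.5 Ω
Parallel: admittances add. Y = 1/R + 1/(jωL) + jωC
Y = (0.006667 − j0.001589) S
|Y| = 0.006853 S → |Z| = 1/|Y| = 145.9 Ω, ∠Z = −∠Y = 13.40°
I = V/|Z| = 231.6 mA
P = VI cos φ = 33.8 × 0.2316 × cos(13.40°) = 7.616 W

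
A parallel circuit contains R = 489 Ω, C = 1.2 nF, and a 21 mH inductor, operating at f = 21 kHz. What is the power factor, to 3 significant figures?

ω = 2πf = 131900 rad/s
X_L = ωL = 2770 Ω
X_C = 1/(ωC) = 6320 Ω
Parallel: admittances add. Y = 1/R + 1/(jωL) + jωC
Y = (0.00204 − j0.000203) S
|Y| = 0.00205 S → |Z| = 1/|Y| = 487 Ω, ∠Z = −∠Y = 5.66°
cos φ = cos(5.66°) = 0.995

0.995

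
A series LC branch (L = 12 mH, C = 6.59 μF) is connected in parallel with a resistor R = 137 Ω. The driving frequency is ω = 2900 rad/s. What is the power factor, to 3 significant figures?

X_L = ωL = 34.8 Ω
X_C = 1/(ωC) = 52.3 Ω
Branch 1: Z₁ = R = 137 Ω
Branch 2 (series LC): Z₂ = j(X_L − X_C) = −j17.5 Ω
Parallel: Z = Z₁Z₂/(Z₁+Z₂), |Z| = 17.4 Ω, ∠Z = -82.7°
cos φ = cos(-82.7°) = 0.127

0.127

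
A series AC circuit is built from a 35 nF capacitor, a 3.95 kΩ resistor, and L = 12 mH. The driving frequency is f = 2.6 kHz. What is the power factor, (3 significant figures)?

ω = 2πf = 16340 rad/s
X_L = ωL = 196 Ω
X_C = 1/(ωC) = 1750 Ω
Net reactance X = X_L − X_C = -1550 Ω
Z = 3950 − j1550 Ω
|Z| = √(3950² + 1550²) = 4240 Ω
∠Z = arctan(-1550/3950) = -21.5°
cos φ = cos(-21.5°) = 0.931

0.931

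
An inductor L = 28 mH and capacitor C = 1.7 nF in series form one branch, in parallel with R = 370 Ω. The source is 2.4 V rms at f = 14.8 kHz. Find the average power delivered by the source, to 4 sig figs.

15.57 mW

ω = 2πf = 92990 rad/s
X_L = ωL = 2604 Ω
X_C = 1/(ωC) = 6326 Ω
Branch 1: Z₁ = R = 370.0 Ω
Branch 2 (series LC): Z₂ = j(X_L − X_C) = −j3722 Ω
Parallel: Z = Z₁Z₂/(Z₁+Z₂), |Z| = 368.2 Ω, ∠Z = -5.677°
I = V/|Z| = 6.518 mA
P = VI cos φ = 2.4 × 0.006518 × cos(-5.677°) = 15.57 mW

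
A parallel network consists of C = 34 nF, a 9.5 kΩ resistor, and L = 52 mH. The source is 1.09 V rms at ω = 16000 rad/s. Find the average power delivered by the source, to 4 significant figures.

125.1 μW

X_L = ωL = 832.0 Ω
X_C = 1/(ωC) = 1838 Ω
Parallel: admittances add. Y = 1/R + 1/(jωL) + jωC
Y = (0.0001053 − j0.0006579) S
|Y| = 0.0006663 S → |Z| = 1/|Y| = 1501 Ω, ∠Z = −∠Y = 80.91°
I = V/|Z| = 726.3 μA
P = VI cos φ = 1.09 × 0.0007263 × cos(80.91°) = 125.1 μW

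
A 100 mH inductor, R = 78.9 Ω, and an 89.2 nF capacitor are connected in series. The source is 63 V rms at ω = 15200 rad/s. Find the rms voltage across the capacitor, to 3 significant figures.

X_L = ωL = 1520 Ω
X_C = 1/(ωC) = 738 Ω
Net reactance X = X_L − X_C = 782 Ω
Z = 78.9 + j782 Ω
|Z| = √(78.9² + 782²) = 786 Ω
I = V/|Z| = 80.1 mA
V_C = I·|Z_C| = 0.0801 × 738 = 59.1 V

59.1 V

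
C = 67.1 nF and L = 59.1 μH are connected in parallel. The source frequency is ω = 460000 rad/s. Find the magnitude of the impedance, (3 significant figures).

X_L = ωL = 27.2 Ω
X_C = 1/(ωC) = 32.4 Ω
Parallel: admittances add. Y = 1/(jωL) + jωC
Y = (0 − j0.00592) S
|Y| = 0.00592 S → |Z| = 1/|Y| = 169 Ω, ∠Z = −∠Y = 90.0°

169 Ω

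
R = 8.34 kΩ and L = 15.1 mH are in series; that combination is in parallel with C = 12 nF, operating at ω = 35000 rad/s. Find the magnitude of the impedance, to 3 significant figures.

X_L = ωL = 528 Ω
X_C = 1/(ωC) = 2380 Ω
Branch 1 (R+jX_L): Z₁ = 8340 + j528 Ω, |Z₁| = 8360 Ω
Branch 2 (−jX_C): Z₂ = −j2380 Ω
Parallel: Z = Z₁Z₂/(Z₁+Z₂), |Z| = 2330 Ω, ∠Z = -73.9°

2330 Ω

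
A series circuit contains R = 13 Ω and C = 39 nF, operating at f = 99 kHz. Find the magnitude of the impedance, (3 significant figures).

ω = 2πf = 622000 rad/s
X_C = 1/(ωC) = 41.2 Ω
Z = 13.0 − j41.2 Ω
|Z| = √(13.0² + 41.2²) = 43.2 Ω

43.2 Ω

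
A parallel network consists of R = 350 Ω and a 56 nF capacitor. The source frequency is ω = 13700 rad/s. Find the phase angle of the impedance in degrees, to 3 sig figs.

-15.0°

X_C = 1/(ωC) = 1300 Ω
Parallel: admittances add. Y = 1/R + jωC
Y = (0.00286 + j0.000767) S
|Y| = 0.00296 S → |Z| = 1/|Y| = 338 Ω, ∠Z = −∠Y = -15.0°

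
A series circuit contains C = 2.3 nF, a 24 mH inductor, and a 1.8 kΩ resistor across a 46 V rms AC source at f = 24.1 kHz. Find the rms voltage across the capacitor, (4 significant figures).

67.56 V

ω = 2πf = 151400 rad/s
X_L = ωL = 3634 Ω
X_C = 1/(ωC) = 2871 Ω
Net reactance X = X_L − X_C = 762.9 Ω
Z = 1800 + j762.9 Ω
|Z| = √(1800² + 762.9²) = 1955 Ω
I = V/|Z| = 23.53 mA
V_C = I·|Z_C| = 0.02353 × 2871 = 67.56 V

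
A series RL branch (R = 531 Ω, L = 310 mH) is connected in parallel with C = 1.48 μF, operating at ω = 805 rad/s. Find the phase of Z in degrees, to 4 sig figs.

X_L = ωL = 249.6 Ω
X_C = 1/(ωC) = 839.3 Ω
Branch 1 (R+jX_L): Z₁ = 531.0 + j249.6 Ω, |Z₁| = 586.7 Ω
Branch 2 (−jX_C): Z₂ = −j839.3 Ω
Parallel: Z = Z₁Z₂/(Z₁+Z₂), |Z| = 620.5 Ω, ∠Z = -16.83°

-16.83°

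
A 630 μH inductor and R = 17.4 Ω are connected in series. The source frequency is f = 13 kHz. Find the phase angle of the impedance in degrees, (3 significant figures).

71.3°

ω = 2πf = 81680 rad/s
X_L = ωL = 51.5 Ω
Z = 17.4 + j51.5 Ω
|Z| = √(17.4² + 51.5²) = 54.3 Ω
∠Z = arctan(51.5/17.4) = 71.3°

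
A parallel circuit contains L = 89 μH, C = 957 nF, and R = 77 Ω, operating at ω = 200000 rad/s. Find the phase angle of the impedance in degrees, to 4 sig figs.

-84.51°

X_L = ωL = 17.80 Ω
X_C = 1/(ωC) = 5.225 Ω
Parallel: admittances add. Y = 1/R + 1/(jωL) + jωC
Y = (0.01299 + j0.1352) S
|Y| = 0.1358 S → |Z| = 1/|Y| = 7.361 Ω, ∠Z = −∠Y = -84.51°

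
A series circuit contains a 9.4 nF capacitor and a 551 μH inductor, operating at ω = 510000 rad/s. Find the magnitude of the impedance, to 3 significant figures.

X_L = ωL = 281 Ω
X_C = 1/(ωC) = 209 Ω
Net reactance X = X_L − X_C = 72.4 Ω
Z = j72.4 Ω
|Z| = √(0² + 72.4²) = 72.4 Ω

72.4 Ω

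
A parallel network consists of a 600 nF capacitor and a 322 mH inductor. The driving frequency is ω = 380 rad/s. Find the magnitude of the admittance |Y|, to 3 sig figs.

7.94 mS

X_L = ωL = 122 Ω
X_C = 1/(ωC) = 4390 Ω
Parallel: admittances add. Y = 1/(jωL) + jωC
Y = (0 − j0.00794) S
|Y| = 0.00794 S → |Z| = 1/|Y| = 126 Ω, ∠Z = −∠Y = 90.0°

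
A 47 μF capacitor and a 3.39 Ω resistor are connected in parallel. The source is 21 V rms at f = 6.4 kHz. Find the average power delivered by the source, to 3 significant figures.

ω = 2πf = 40210 rad/s
X_C = 1/(ωC) = 0.529 Ω
Parallel: admittances add. Y = 1/R + jωC
Y = (0.295 + j1.89) S
|Y| = 1.91 S → |Z| = 1/|Y| = 0.523 Ω, ∠Z = −∠Y = -81.1°
I = V/|Z| = 40.2 A
P = VI cos φ = 21 × 40.2 × cos(-81.1°) = 130 W

130 W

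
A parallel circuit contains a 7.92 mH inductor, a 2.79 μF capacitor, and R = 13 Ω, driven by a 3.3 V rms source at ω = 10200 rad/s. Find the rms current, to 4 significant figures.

X_L = ωL = 80.78 Ω
X_C = 1/(ωC) = 35.14 Ω
Parallel: admittances add. Y = 1/R + 1/(jωL) + jωC
Y = (0.07692 + j0.01608) S
|Y| = 0.07859 S → |Z| = 1/|Y| = 12.72 Ω, ∠Z = −∠Y = -11.81°
I = V/|Z| = 3.3/12.72 = 259.3 mA

259.3 mA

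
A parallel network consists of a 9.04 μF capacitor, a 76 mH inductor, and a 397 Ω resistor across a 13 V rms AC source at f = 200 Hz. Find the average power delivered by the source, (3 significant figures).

ω = 2πf = 1257 rad/s
X_L = ωL = 95.5 Ω
X_C = 1/(ωC) = 88.0 Ω
Parallel: admittances add. Y = 1/R + 1/(jωL) + jωC
Y = (0.00252 + j0.000889) S
|Y| = 0.00267 S → |Z| = 1/|Y| = 374 Ω, ∠Z = −∠Y = -19.4°
I = V/|Z| = 34.7 mA
P = VI cos φ = 13 × 0.0347 × cos(-19.4°) = 426 mW

426 mW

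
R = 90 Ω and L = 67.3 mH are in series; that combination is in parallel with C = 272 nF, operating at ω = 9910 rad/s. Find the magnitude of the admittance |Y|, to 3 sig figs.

1.24 mS

X_L = ωL = 667 Ω
X_C = 1/(ωC) = 371 Ω
Branch 1 (R+jX_L): Z₁ = 90.0 + j667 Ω, |Z₁| = 673 Ω
Branch 2 (−jX_C): Z₂ = −j371 Ω
Parallel: Z = Z₁Z₂/(Z₁+Z₂), |Z| = 807 Ω, ∠Z = -80.8°
|Y| = 1/|Z| = 1.24 mS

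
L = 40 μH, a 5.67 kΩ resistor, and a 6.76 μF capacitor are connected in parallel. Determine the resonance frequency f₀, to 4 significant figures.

ω₀ = 1/√(LC) = 1/√(4e-05 × 6.76e-06) = 60810 rad/s
f₀ = ω₀/(2π) = 9.679 kHz

9.679 kHz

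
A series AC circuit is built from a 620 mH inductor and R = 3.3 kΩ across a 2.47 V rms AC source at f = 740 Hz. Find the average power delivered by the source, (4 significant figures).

ω = 2πf = 4650 rad/s
X_L = ωL = 2883 Ω
Z = 3300 + j2883 Ω
|Z| = √(3300² + 2883²) = 4382 Ω
∠Z = arctan(2883/3300) = 41.14°
I = V/|Z| = 563.7 μA
P = VI cos φ = 2.47 × 0.0005637 × cos(41.14°) = 1.049 mW

1.049 mW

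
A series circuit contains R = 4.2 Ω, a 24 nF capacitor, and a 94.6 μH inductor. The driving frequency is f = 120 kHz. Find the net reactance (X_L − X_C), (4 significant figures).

16.06 Ω

ω = 2πf = 754000 rad/s
X_L = ωL = 71.33 Ω
X_C = 1/(ωC) = 55.26 Ω
X = 71.33 − 55.26 = 16.06 Ω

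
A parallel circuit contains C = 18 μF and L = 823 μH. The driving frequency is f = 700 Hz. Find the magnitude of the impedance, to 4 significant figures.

ω = 2πf = 4398 rad/s
X_L = ωL = 3.620 Ω
X_C = 1/(ωC) = 12.63 Ω
Parallel: admittances add. Y = 1/(jωL) + jωC
Y = (0 − j0.1971) S
|Y| = 0.1971 S → |Z| = 1/|Y| = 5.074 Ω, ∠Z = −∠Y = 90.00°

5.074 Ω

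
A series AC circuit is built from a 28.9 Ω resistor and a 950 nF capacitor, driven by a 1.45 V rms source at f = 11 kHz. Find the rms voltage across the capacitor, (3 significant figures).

ω = 2πf = 69120 rad/s
X_C = 1/(ωC) = 15.2 Ω
Z = 28.9 − j15.2 Ω
|Z| = √(28.9² + 15.2²) = 32.7 Ω
I = V/|Z| = 44.4 mA
V_C = I·|Z_C| = 0.0444 × 15.2 = 0.676 V

0.676 V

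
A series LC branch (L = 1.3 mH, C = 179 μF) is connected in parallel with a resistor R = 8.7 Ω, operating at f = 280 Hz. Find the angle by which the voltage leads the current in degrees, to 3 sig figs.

-84.2°

ω = 2πf = 1759 rad/s
X_L = ωL = 2.29 Ω
X_C = 1/(ωC) = 3.18 Ω
Branch 1: Z₁ = R = 8.70 Ω
Branch 2 (series LC): Z₂ = j(X_L − X_C) = −j0.888 Ω
Parallel: Z = Z₁Z₂/(Z₁+Z₂), |Z| = 0.884 Ω, ∠Z = -84.2°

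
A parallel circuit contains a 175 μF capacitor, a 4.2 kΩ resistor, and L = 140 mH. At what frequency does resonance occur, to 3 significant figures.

ω₀ = 1/√(LC) = 1/√(0.14 × 0.000175) = 202.0 rad/s
f₀ = ω₀/(2π) = 32.2 Hz

32.2 Hz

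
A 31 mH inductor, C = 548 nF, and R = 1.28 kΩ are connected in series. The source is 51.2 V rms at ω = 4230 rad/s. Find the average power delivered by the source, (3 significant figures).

X_L = ωL = 131 Ω
X_C = 1/(ωC) = 431 Ω
Net reactance X = X_L − X_C = -300 Ω
Z = 1280 − j300 Ω
|Z| = √(1280² + 300²) = 1310 Ω
∠Z = arctan(-300/1280) = -13.2°
I = V/|Z| = 38.9 mA
P = VI cos φ = 51.2 × 0.0389 × cos(-13.2°) = 1.94 W

1.94 W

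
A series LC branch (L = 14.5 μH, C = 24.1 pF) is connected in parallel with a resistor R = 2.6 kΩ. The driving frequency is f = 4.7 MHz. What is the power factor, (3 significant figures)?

ω = 2πf = 2.953e+07 rad/s
X_L = ωL = 428 Ω
X_C = 1/(ωC) = 1410 Ω
Branch 1: Z₁ = R = 2600 Ω
Branch 2 (series LC): Z₂ = j(X_L − X_C) = −j977 Ω
Parallel: Z = Z₁Z₂/(Z₁+Z₂), |Z| = 914 Ω, ∠Z = -69.4°
cos φ = cos(-69.4°) = 0.352

0.352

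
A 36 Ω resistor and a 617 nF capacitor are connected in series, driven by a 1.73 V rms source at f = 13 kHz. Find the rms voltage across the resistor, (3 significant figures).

1.52 V

ω = 2πf = 81680 rad/s
X_C = 1/(ωC) = 19.8 Ω
Z = 36.0 − j19.8 Ω
|Z| = √(36.0² + 19.8²) = 41.1 Ω
I = V/|Z| = 42.1 mA
V_R = I·|Z_R| = 0.0421 × 36.0 = 1.52 V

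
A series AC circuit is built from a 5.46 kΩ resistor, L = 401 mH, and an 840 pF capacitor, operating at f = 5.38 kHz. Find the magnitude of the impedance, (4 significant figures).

22340 Ω

ω = 2πf = 33800 rad/s
X_L = ωL = 13560 Ω
X_C = 1/(ωC) = 35220 Ω
Net reactance X = X_L − X_C = -21660 Ω
Z = 5460 − j21660 Ω
|Z| = √(5460² + 21660²) = 22340 Ω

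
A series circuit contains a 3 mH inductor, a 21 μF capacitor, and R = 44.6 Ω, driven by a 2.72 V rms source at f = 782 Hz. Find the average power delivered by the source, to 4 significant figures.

ω = 2πf = 4913 rad/s
X_L = ωL = 14.74 Ω
X_C = 1/(ωC) = 9.692 Ω
Net reactance X = X_L − X_C = 5.049 Ω
Z = 44.60 + j5.049 Ω
|Z| = √(44.60² + 5.049²) = 44.88 Ω
∠Z = arctan(5.049/44.60) = 6.458°
I = V/|Z| = 60.60 mA
P = VI cos φ = 2.72 × 0.06060 × cos(6.458°) = 163.8 mW

163.8 mW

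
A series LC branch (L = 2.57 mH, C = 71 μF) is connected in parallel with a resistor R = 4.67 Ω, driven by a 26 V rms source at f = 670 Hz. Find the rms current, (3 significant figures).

6.57 A

ω = 2πf = 4210 rad/s
X_L = ωL = 10.8 Ω
X_C = 1/(ωC) = 3.35 Ω
Branch 1: Z₁ = R = 4.67 Ω
Branch 2 (series LC): Z₂ = j(X_L − X_C) = j7.47 Ω
Parallel: Z = Z₁Z₂/(Z₁+Z₂), |Z| = 3.96 Ω, ∠Z = 32.0°
I = V/|Z| = 26/3.96 = 6.57 A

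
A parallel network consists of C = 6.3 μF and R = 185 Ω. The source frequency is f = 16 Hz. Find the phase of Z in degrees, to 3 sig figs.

ω = 2πf = 100.5 rad/s
X_C = 1/(ωC) = 1580 Ω
Parallel: admittances add. Y = 1/R + jωC
Y = (0.00541 + j0.000633) S
|Y| = 0.00544 S → |Z| = 1/|Y| = 184 Ω, ∠Z = −∠Y = -6.68°

-6.68°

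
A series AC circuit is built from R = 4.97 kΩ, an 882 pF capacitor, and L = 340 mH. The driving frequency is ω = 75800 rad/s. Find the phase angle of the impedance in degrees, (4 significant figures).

65.32°

X_L = ωL = 25770 Ω
X_C = 1/(ωC) = 14960 Ω
Net reactance X = X_L − X_C = 10810 Ω
Z = 4970 + j10810 Ω
|Z| = √(4970² + 10810²) = 11900 Ω
∠Z = arctan(10810/4970) = 65.32°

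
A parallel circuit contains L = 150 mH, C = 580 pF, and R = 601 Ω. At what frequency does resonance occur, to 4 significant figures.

ω₀ = 1/√(LC) = 1/√(0.15 × 5.8e-10) = 107200 rad/s
f₀ = ω₀/(2π) = 17.06 kHz

17.06 kHz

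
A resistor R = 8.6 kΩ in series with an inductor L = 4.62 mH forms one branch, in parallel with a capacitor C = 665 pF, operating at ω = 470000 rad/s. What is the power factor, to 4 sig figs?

X_L = ωL = 2171 Ω
X_C = 1/(ωC) = 3199 Ω
Branch 1 (R+jX_L): Z₁ = 8600 + j2171 Ω, |Z₁| = 8870 Ω
Branch 2 (−jX_C): Z₂ = −j3199 Ω
Parallel: Z = Z₁Z₂/(Z₁+Z₂), |Z| = 3277 Ω, ∠Z = -69.01°
cos φ = cos(-69.01°) = 0.3582

0.3582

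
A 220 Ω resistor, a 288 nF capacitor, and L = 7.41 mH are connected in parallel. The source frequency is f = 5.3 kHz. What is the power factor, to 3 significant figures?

ω = 2πf = 33300 rad/s
X_L = ωL = 247 Ω
X_C = 1/(ωC) = 104 Ω
Parallel: admittances add. Y = 1/R + 1/(jωL) + jωC
Y = (0.00455 + j0.00554) S
|Y| = 0.00716 S → |Z| = 1/|Y| = 140 Ω, ∠Z = −∠Y = -50.6°
cos φ = cos(-50.6°) = 0.634

0.634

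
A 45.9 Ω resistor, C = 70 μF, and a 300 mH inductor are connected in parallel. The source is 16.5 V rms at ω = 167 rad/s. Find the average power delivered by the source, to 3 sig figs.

X_L = ωL = 50.1 Ω
X_C = 1/(ωC) = 85.5 Ω
Parallel: admittances add. Y = 1/R + 1/(jωL) + jωC
Y = (0.0218 − j0.00827) S
|Y| = 0.0233 S → |Z| = 1/|Y| = 42.9 Ω, ∠Z = −∠Y = 20.8°
I = V/|Z| = 385 mA
P = VI cos φ = 16.5 × 0.385 × cos(20.8°) = 5.93 W

5.93 W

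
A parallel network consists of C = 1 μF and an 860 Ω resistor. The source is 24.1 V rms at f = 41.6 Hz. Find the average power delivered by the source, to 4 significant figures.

ω = 2πf = 261.4 rad/s
X_C = 1/(ωC) = 3826 Ω
Parallel: admittances add. Y = 1/R + jωC
Y = (0.001163 + j0.0002614) S
|Y| = 0.001192 S → |Z| = 1/|Y| = 839.1 Ω, ∠Z = −∠Y = -12.67°
I = V/|Z| = 28.72 mA
P = VI cos φ = 24.1 × 0.02872 × cos(-12.67°) = 675.4 mW

675.4 mW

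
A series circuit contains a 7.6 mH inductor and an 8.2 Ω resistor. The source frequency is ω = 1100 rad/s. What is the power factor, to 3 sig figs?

X_L = ωL = 8.36 Ω
Z = 8.20 + j8.36 Ω
|Z| = √(8.20² + 8.36²) = 11.7 Ω
∠Z = arctan(8.36/8.20) = 45.6°
cos φ = cos(45.6°) = 0.700

0.700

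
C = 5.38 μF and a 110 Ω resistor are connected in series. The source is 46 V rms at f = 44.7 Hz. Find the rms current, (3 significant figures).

68.6 mA

ω = 2πf = 280.9 rad/s
X_C = 1/(ωC) = 662 Ω
Z = 110 − j662 Ω
|Z| = √(110² + 662²) = 671 Ω
I = V/|Z| = 46/671 = 68.6 mA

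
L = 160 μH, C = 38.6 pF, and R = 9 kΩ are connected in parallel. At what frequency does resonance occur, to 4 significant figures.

2.025 MHz

ω₀ = 1/√(LC) = 1/√(0.00016 × 3.86e-11) = 1.272e+07 rad/s
f₀ = ω₀/(2π) = 2.025 MHz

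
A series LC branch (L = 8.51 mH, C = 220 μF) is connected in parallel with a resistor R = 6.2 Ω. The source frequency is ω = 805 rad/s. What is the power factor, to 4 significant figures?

0.1906

X_L = ωL = 6.851 Ω
X_C = 1/(ωC) = 5.647 Ω
Branch 1: Z₁ = R = 6.200 Ω
Branch 2 (series LC): Z₂ = j(X_L − X_C) = j1.204 Ω
Parallel: Z = Z₁Z₂/(Z₁+Z₂), |Z| = 1.182 Ω, ∠Z = 79.01°
cos φ = cos(79.01°) = 0.1906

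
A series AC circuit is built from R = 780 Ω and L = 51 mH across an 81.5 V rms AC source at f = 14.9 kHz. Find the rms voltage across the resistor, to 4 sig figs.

ω = 2πf = 93620 rad/s
X_L = ωL = 4775 Ω
Z = 780.0 + j4775 Ω
|Z| = √(780.0² + 4775²) = 4838 Ω
I = V/|Z| = 16.85 mA
V_R = I·|Z_R| = 0.01685 × 780.0 = 13.14 V

13.14 V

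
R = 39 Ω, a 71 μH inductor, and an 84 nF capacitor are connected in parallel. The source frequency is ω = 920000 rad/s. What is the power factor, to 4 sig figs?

0.3823

X_L = ωL = 65.32 Ω
X_C = 1/(ωC) = 12.94 Ω
Parallel: admittances add. Y = 1/R + 1/(jωL) + jωC
Y = (0.02564 + j0.06197) S
|Y| = 0.06707 S → |Z| = 1/|Y| = 14.91 Ω, ∠Z = −∠Y = -67.52°
cos φ = cos(-67.52°) = 0.3823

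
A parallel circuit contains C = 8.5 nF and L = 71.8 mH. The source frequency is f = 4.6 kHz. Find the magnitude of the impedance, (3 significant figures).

4230 Ω

ω = 2πf = 28900 rad/s
X_L = ωL = 2080 Ω
X_C = 1/(ωC) = 4070 Ω
Parallel: admittances add. Y = 1/(jωL) + jωC
Y = (0 − j0.000236) S
|Y| = 0.000236 S → |Z| = 1/|Y| = 4230 Ω, ∠Z = −∠Y = 90.0°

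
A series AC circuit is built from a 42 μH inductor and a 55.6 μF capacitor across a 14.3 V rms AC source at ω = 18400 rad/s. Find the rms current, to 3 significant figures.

69.9 A

X_L = ωL = 0.773 Ω
X_C = 1/(ωC) = 0.977 Ω
Net reactance X = X_L − X_C = -0.205 Ω
Z = − j0.205 Ω
|Z| = √(0² + 0.205²) = 0.205 Ω
I = V/|Z| = 14.3/0.205 = 69.9 A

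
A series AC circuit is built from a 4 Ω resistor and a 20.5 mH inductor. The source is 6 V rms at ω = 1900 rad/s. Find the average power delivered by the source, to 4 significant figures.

93.93 mW

X_L = ωL = 38.95 Ω
Z = 4.000 + j38.95 Ω
|Z| = √(4.000² + 38.95²) = 39.15 Ω
∠Z = arctan(38.95/4.000) = 84.14°
I = V/|Z| = 153.2 mA
P = VI cos φ = 6 × 0.1532 × cos(84.14°) = 93.93 mW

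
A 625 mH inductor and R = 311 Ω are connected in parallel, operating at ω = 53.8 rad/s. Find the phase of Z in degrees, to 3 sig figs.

X_L = ωL = 33.6 Ω
Parallel: admittances add. Y = 1/R + 1/(jωL)
Y = (0.00322 − j0.0297) S
|Y| = 0.0299 S → |Z| = 1/|Y| = 33.4 Ω, ∠Z = −∠Y = 83.8°

83.8°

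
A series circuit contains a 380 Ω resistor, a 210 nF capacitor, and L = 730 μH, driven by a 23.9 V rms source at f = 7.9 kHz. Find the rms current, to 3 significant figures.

62.1 mA

ω = 2πf = 49640 rad/s
X_L = ωL = 36.2 Ω
X_C = 1/(ωC) = 95.9 Ω
Net reactance X = X_L − X_C = -59.7 Ω
Z = 380 − j59.7 Ω
|Z| = √(380² + 59.7²) = 385 Ω
I = V/|Z| = 23.9/385 = 62.1 mA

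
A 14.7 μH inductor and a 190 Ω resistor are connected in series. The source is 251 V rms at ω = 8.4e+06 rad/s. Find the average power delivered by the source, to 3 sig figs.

X_L = ωL = 123 Ω
Z = 190 + j123 Ω
|Z| = √(190² + 123²) = 227 Ω
∠Z = arctan(123/190) = 33.0°
I = V/|Z| = 1.11 A
P = VI cos φ = 251 × 1.11 × cos(33.0°) = 233 W

233 W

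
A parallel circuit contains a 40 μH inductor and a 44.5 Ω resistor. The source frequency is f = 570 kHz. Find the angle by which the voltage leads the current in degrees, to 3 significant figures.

ω = 2πf = 3.581e+06 rad/s
X_L = ωL = 143 Ω
Parallel: admittances add. Y = 1/R + 1/(jωL)
Y = (0.0225 − j0.00698) S
|Y| = 0.0235 S → |Z| = 1/|Y| = 42.5 Ω, ∠Z = −∠Y = 17.3°

17.3°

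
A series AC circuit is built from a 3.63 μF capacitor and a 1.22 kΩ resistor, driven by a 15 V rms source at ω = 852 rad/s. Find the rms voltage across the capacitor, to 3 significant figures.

X_C = 1/(ωC) = 323 Ω
Z = 1220 − j323 Ω
|Z| = √(1220² + 323²) = 1260 Ω
I = V/|Z| = 11.9 mA
V_C = I·|Z_C| = 0.0119 × 323 = 3.84 V

3.84 V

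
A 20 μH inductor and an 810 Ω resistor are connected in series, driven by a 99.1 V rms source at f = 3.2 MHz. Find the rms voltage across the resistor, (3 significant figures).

ω = 2πf = 2.011e+07 rad/s
X_L = ωL = 402 Ω
Z = 810 + j402 Ω
|Z| = √(810² + 402²) = 904 Ω
I = V/|Z| = 110 mA
V_R = I·|Z_R| = 0.110 × 810 = 88.8 V

88.8 V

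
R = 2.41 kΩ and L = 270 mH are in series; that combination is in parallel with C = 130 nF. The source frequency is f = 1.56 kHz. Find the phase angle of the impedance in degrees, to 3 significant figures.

-80.0°

ω = 2πf = 9802 rad/s
X_L = ωL = 2650 Ω
X_C = 1/(ωC) = 785 Ω
Branch 1 (R+jX_L): Z₁ = 2410 + j2650 Ω, |Z₁| = 3580 Ω
Branch 2 (−jX_C): Z₂ = −j785 Ω
Parallel: Z = Z₁Z₂/(Z₁+Z₂), |Z| = 922 Ω, ∠Z = -80.0°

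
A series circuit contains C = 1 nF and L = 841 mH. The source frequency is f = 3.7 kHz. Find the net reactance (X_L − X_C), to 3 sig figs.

-23500 Ω

ω = 2πf = 23250 rad/s
X_L = ωL = 19600 Ω
X_C = 1/(ωC) = 43000 Ω
X = 19600 − 43000 = -23500 Ω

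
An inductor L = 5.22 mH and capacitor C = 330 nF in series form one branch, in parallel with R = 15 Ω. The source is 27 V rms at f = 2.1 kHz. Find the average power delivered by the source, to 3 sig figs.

48.6 W

ω = 2πf = 13190 rad/s
X_L = ωL = 68.9 Ω
X_C = 1/(ωC) = 230 Ω
Branch 1: Z₁ = R = 15.0 Ω
Branch 2 (series LC): Z₂ = j(X_L − X_C) = −j161 Ω
Parallel: Z = Z₁Z₂/(Z₁+Z₂), |Z| = 14.9 Ω, ∠Z = -5.33°
I = V/|Z| = 1.81 A
P = VI cos φ = 27 × 1.81 × cos(-5.33°) = 48.6 W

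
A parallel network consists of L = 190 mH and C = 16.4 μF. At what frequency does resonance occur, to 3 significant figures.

90.2 Hz

ω₀ = 1/√(LC) = 1/√(0.19 × 1.64e-05) = 566.5 rad/s
f₀ = ω₀/(2π) = 90.2 Hz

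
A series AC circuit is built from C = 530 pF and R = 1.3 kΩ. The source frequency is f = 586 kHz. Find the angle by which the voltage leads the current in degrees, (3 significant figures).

ω = 2πf = 3.682e+06 rad/s
X_C = 1/(ωC) = 512 Ω
Z = 1300 − j512 Ω
|Z| = √(1300² + 512²) = 1400 Ω
∠Z = arctan(-512/1300) = -21.5°

-21.5°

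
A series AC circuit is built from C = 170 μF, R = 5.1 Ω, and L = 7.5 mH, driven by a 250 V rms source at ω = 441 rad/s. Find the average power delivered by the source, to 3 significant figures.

2.52 kW

X_L = ωL = 3.31 Ω
X_C = 1/(ωC) = 13.3 Ω
Net reactance X = X_L − X_C = -10.0 Ω
Z = 5.10 − j10.0 Ω
|Z| = √(5.10² + 10.0²) = 11.3 Ω
∠Z = arctan(-10.0/5.10) = -63.1°
I = V/|Z| = 22.2 A
P = VI cos φ = 250 × 22.2 × cos(-63.1°) = 2.52 kW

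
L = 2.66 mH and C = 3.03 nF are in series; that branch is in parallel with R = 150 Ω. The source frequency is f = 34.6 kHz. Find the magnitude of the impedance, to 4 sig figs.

ω = 2πf = 217400 rad/s
X_L = ωL = 578.3 Ω
X_C = 1/(ωC) = 1518 Ω
Branch 1: Z₁ = R = 150.0 Ω
Branch 2 (series LC): Z₂ = j(X_L − X_C) = −j939.8 Ω
Parallel: Z = Z₁Z₂/(Z₁+Z₂), |Z| = 148.1 Ω, ∠Z = -9.068°

148.1 Ω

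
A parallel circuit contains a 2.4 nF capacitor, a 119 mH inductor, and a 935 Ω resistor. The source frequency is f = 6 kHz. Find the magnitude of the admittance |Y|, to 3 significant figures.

1.08 mS

ω = 2πf = 37700 rad/s
X_L = ωL = 4490 Ω
X_C = 1/(ωC) = 11100 Ω
Parallel: admittances add. Y = 1/R + 1/(jωL) + jωC
Y = (0.00107 − j0.000132) S
|Y| = 0.00108 S → |Z| = 1/|Y| = 928 Ω, ∠Z = −∠Y = 7.06°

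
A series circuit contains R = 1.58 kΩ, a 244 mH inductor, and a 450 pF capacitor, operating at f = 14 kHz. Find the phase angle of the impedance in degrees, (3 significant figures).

-67.4°

ω = 2πf = 87960 rad/s
X_L = ωL = 21500 Ω
X_C = 1/(ωC) = 25300 Ω
Net reactance X = X_L − X_C = -3800 Ω
Z = 1580 − j3800 Ω
|Z| = √(1580² + 3800²) = 4110 Ω
∠Z = arctan(-3800/1580) = -67.4°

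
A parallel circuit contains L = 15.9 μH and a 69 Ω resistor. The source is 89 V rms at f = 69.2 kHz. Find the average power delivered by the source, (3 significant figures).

ω = 2πf = 434800 rad/s
X_L = ωL = 6.91 Ω
Parallel: admittances add. Y = 1/R + 1/(jωL)
Y = (0.0145 − j0.145) S
|Y| = 0.145 S → |Z| = 1/|Y| = 6.88 Ω, ∠Z = −∠Y = 84.3°
I = V/|Z| = 12.9 A
P = VI cos φ = 89 × 12.9 × cos(84.3°) = 115 W

115 W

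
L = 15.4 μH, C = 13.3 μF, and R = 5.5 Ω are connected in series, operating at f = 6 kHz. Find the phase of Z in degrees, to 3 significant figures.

ω = 2πf = 37700 rad/s
X_L = ωL = 0.581 Ω
X_C = 1/(ωC) = 1.99 Ω
Net reactance X = X_L − X_C = -1.41 Ω
Z = 5.50 − j1.41 Ω
|Z| = √(5.50² + 1.41²) = 5.68 Ω
∠Z = arctan(-1.41/5.50) = -14.4°

-14.4°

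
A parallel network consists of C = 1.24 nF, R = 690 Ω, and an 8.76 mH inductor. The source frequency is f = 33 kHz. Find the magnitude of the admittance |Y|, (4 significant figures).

1.479 mS

ω = 2πf = 207300 rad/s
X_L = ωL = 1816 Ω
X_C = 1/(ωC) = 3889 Ω
Parallel: admittances add. Y = 1/R + 1/(jωL) + jωC
Y = (0.001449 − j0.0002934) S
|Y| = 0.001479 S → |Z| = 1/|Y| = 676.3 Ω, ∠Z = −∠Y = 11.45°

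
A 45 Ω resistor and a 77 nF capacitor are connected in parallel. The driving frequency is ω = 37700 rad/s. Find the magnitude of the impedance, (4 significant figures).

X_C = 1/(ωC) = 344.5 Ω
Parallel: admittances add. Y = 1/R + jωC
Y = (0.02222 + j0.002903) S
|Y| = 0.02241 S → |Z| = 1/|Y| = 44.62 Ω, ∠Z = −∠Y = -7.442°

44.62 Ω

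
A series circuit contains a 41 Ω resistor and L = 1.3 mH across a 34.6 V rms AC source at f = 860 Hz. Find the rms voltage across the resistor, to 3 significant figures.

ω = 2πf = 5404 rad/s
X_L = ωL = 7.02 Ω
Z = 41.0 + j7.02 Ω
|Z| = √(41.0² + 7.02²) = 41.6 Ω
I = V/|Z| = 832 mA
V_R = I·|Z_R| = 0.832 × 41.0 = 34.1 V

34.1 V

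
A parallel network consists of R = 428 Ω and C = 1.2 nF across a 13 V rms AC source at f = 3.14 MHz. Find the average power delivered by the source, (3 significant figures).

ω = 2πf = 1.973e+07 rad/s
X_C = 1/(ωC) = 42.2 Ω
Parallel: admittances add. Y = 1/R + jωC
Y = (0.00234 + j0.0237) S
|Y| = 0.0238 S → |Z| = 1/|Y| = 42.0 Ω, ∠Z = −∠Y = -84.4°
I = V/|Z| = 309 mA
P = VI cos φ = 13 × 0.309 × cos(-84.4°) = 395 mW

395 mW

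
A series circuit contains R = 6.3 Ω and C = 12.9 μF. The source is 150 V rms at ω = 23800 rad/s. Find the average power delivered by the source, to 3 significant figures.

X_C = 1/(ωC) = 3.26 Ω
Z = 6.30 − j3.26 Ω
|Z| = √(6.30² + 3.26²) = 7.09 Ω
∠Z = arctan(-3.26/6.30) = -27.3°
I = V/|Z| = 21.2 A
P = VI cos φ = 150 × 21.2 × cos(-27.3°) = 2.82 kW

2.82 kW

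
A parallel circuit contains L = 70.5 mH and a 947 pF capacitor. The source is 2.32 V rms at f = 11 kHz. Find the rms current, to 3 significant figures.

ω = 2πf = 69120 rad/s
X_L = ωL = 4870 Ω
X_C = 1/(ωC) = 15300 Ω
Parallel: admittances add. Y = 1/(jωL) + jωC
Y = (0 − j0.000140) S
|Y| = 0.000140 S → |Z| = 1/|Y| = 7150 Ω, ∠Z = −∠Y = 90.0°
I = V/|Z| = 2.32/7150 = 324 μA

324 μA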